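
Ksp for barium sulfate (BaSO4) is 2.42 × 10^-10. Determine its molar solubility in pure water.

s = 1.56 × 10^-5 M

BaSO4(s) ⇌ Ba^2+ + SO4^2-
Ksp = [Ba^2+][SO4^2-]
With molar solubility s: [Ba^2+] = s, [SO4^2-] = s.
Ksp = s^2
s = (2.42 × 10^-10)^(1/2) = 1.56 x 10^-5 M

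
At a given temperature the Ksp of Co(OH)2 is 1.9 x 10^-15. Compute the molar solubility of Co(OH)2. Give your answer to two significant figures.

7.8 × 10^-6 M

Co(OH)2(s) ⇌ Co^2+ + 2 OH^-
Ksp = [Co^2+][OH^-]^2
For each mole of Co(OH)2 that dissolves: [Co^2+] = s, [OH^-] = 2s.
Ksp = s(2s)^2 = 4s^3
s = (1.9 x 10^-15 / 4)^(1/3) = 7.8 x 10^-6 M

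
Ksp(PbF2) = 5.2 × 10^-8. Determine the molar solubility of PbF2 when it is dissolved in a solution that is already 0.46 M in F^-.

PbF2(s) ⇌ Pb^2+(aq) + 2 F^-(aq)
Ksp = [Pb^2+][F^-]^2
Let s be the molar solubility in this solution. [Pb^2+] = s, [F^-] = 0.46 + 2s ≈ 0.46 (common-ion effect: F^- is already 0.46 M).
Ksp ≈ s × (0.46)^2
s = 2.5 x 10^-7 M
Check: 2s = 4.9 x 10^-7 ≪ 0.46, so the approximation is valid.

2.5e-7 M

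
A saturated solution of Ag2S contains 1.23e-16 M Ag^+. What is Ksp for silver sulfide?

Ag2S(s) <=> 2 Ag^+(aq) + S^2-(aq)
Stoichiometry gives [S^2-] = (1/2)[Ag^+] = 6.150 x 10^-17 M.
Ksp = [Ag^+]^2[S^2-]
Ksp = (1.23 × 10^-16)^2 × 6.150 x 10^-17 = 9.30 × 10^-49

Ksp ≈ 9.30 × 10^-49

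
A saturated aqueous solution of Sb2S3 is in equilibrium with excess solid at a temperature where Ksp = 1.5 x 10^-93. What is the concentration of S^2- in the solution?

[S^2-] ≈ 3.2 × 10^-19 M

Sb2S3(s) <=> 2 Sb^3+(aq) + 3 S^2-(aq)
Ksp = [Sb^3+]^2[S^2-]^3
For each mole of Sb2S3 that dissolves: [Sb^3+] = 2s, [S^2-] = 3s.
Substituting: Ksp = (2s)^2(3s)^3 = 108s^5
s = (1.5 x 10^-93 / 108)^(1/5) = 1.07 × 10^-19 M
[S^2-] = 3s = 3.2 × 10^-19 M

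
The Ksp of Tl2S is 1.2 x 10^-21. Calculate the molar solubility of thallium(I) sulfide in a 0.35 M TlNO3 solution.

s ≈ 9.8e-21 M

Tl2S(s) ⇌ 2 Tl^+(aq) + S^2-(aq)
Ksp = [Tl^+]^2[S^2-]
Let s = moles of Tl2S that dissolve per litre. [Tl^+] = 0.35 + 2s ≈ 0.35, [S^2-] = s (since Tl^+ from TlNO3 dominates).
Ksp ≈ (0.35)^2 × s
s = 9.8 × 10^-21 M
Check: 2s = 2.0 × 10^-20 ≪ 0.35, so the approximation is valid.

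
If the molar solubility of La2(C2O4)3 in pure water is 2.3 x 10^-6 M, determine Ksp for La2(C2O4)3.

La2(C2O4)3(s) ⇌ 2 La^3+(aq) + 3 C2O4^2-(aq)
If s mol/L of La2(C2O4)3 dissolves, [La^3+] = 2s and [C2O4^2-] = 3s.
Ksp = [La^3+]^2[C2O4^2-]^3
Ksp = (2s)^2(3s)^3 = 108s^5
Ksp = 108 × (2.3 x 10^-6)^5 = 7.0 × 10^-27

Ksp = 7.0e-27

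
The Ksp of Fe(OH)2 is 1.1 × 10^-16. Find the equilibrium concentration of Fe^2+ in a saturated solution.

Fe(OH)2(s) ⇌ Fe^2+(aq) + 2 OH^-(aq)
Ksp = [Fe^2+][OH^-]^2
If s mol/L of Fe(OH)2 dissolves, [Fe^2+] = s and [OH^-] = 2s.
Ksp = s(2s)^2 = 4s^3
s = (1.1 × 10^-16 / 4)^(1/3) = 3.02 × 10^-6 M
[Fe^2+] = s = 3.0 x 10^-6 M

[Fe^2+] ≈ 3.0e-6 M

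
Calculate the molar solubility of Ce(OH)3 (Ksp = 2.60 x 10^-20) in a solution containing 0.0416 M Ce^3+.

s ≈ 2.85e-7 M

Ce(OH)3(s) <=> Ce^3+ + 3 OH^-
Ksp = [Ce^3+][OH^-]^3
Let s = moles of Ce(OH)3 that dissolve per litre. [Ce^3+] = 0.0416 + s ≈ 0.0416, [OH^-] = 3s (common-ion effect: Ce^3+ is already 0.0416 M).
Ksp ≈ 0.0416 × (3s)^3
s = 2.85 x 10^-7 M
Check: s = 2.8 × 10^-7 ≪ 0.0416, so the approximation is valid.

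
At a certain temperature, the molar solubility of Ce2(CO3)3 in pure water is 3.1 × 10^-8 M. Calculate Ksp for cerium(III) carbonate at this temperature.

Ksp = 3.1 x 10^-36

Ce2(CO3)3(s) <=> 2 Ce^3+(aq) + 3 CO3^2-(aq)
For each mole of Ce2(CO3)3 that dissolves: [Ce^3+] = 2s, [CO3^2-] = 3s.
Ksp = [Ce^3+]^2[CO3^2-]^3
Ksp = (2s)^2(3s)^3 = 108s^5
Ksp = 108 × (3.1 x 10^-8)^5 = 3.1 × 10^-36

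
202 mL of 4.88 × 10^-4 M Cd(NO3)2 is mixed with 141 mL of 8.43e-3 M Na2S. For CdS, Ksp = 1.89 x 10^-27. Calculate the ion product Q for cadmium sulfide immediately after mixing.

Total volume = 202 + 141 = 343 mL.
[Cd^2+] = 4.88 × 10^-4 × (202/343) = 2.874 × 10^-4 M
[S^2-] = 8.43 × 10^-3 × (141/343) = 3.465 × 10^-3 M
CdS(s) ⇌ Cd^2+(aq) + S^2-(aq), so Q = [Cd^2+][S^2-]
Q = (2.874 × 10^-4)(3.465 × 10^-3) = 9.96 × 10^-7
Q > Ksp, so CdS will precipitate.

Q = 9.96 × 10^-7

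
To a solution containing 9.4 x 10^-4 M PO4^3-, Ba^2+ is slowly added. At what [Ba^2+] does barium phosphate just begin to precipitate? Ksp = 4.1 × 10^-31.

[Ba^2+] ≈ 7.7 × 10^-9 M

Ba3(PO4)2(s) <=> 3 Ba^2+(aq) + 2 PO4^3-(aq)
Ksp = [Ba^2+]^3[PO4^3-]^2
Precipitation begins when Q = Ksp. With [PO4^3-] = 9.4 x 10^-4 M:
4.1 × 10^-31 = (9.4 x 10^-4)^2 × [Ba^2+]^3
[Ba^2+] = (4.1 × 10^-31 / 8.84 × 10^-7)^(1/3) = 7.7 x 10^-9 M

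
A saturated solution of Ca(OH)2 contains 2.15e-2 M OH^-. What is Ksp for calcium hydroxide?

Ca(OH)2(s) <=> Ca^2+ + 2 OH^-
Stoichiometry gives [Ca^2+] = (1/2)[OH^-] = 1.075 × 10^-2 M.
Ksp = [Ca^2+][OH^-]^2
Ksp = 1.075 x 10^-2 × (2.15 × 10^-2)^2 = 4.97 × 10^-6

Ksp = 4.97e-6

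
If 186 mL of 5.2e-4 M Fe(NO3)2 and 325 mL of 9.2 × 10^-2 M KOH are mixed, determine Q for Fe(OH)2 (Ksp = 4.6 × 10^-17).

6.5 x 10^-7

Total volume = 186 + 325 = 511 mL.
[Fe^2+] = 5.2 x 10^-4 × (186/511) = 1.89 × 10^-4 M
[OH^-] = 9.2 × 10^-2 × (325/511) = 5.85 x 10^-2 M
Fe(OH)2(s) ⇌ Fe^2+ + 2 OH^-, so Q = [Fe^2+][OH^-]^2
Q = (1.89 x 10^-4)(5.85 × 10^-2)^2 = 6.5 × 10^-7
Q > Ksp, so Fe(OH)2 will precipitate.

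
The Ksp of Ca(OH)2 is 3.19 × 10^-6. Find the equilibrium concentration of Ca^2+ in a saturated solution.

[Ca^2+] ≈ 9.27e-3 M

Ca(OH)2(s) ⇌ Ca^2+ + 2 OH^-
Ksp = [Ca^2+][OH^-]^2
For each mole of Ca(OH)2 that dissolves: [Ca^2+] = s, [OH^-] = 2s.
Ksp = s(2s)^2 = 4s^3
s = (3.19 × 10^-6 / 4)^(1/3) = 9.273 x 10^-3 M
[Ca^2+] = s = 9.27 × 10^-3 M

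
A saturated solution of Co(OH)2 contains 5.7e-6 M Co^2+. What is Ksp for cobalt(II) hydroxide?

Co(OH)2(s) <=> Co^2+ + 2 OH^-
Stoichiometry gives [OH^-] = (2/1)[Co^2+] = 1.14 × 10^-5 M.
Ksp = [Co^2+][OH^-]^2
Ksp = 5.7 × 10^-6 × (1.14 × 10^-5)^2 = 7.4 x 10^-16

Ksp ≈ 7.4e-16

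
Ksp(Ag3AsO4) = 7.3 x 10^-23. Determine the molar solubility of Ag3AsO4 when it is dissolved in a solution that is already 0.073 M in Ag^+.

Ag3AsO4(s) ⇌ 3 Ag^+(aq) + AsO4^3-(aq)
Ksp = [Ag^+]^3[AsO4^3-]
If s mol/L dissolves here, [Ag^+] = 0.073 + 3s ≈ 0.073, [AsO4^3-] = s (Ksp is small, so little additional dissolves).
Ksp ≈ (0.073)^3 × s
s = 1.9 x 10^-19 M
Check: 3s = 5.6 x 10^-19 ≪ 0.073, so the approximation is valid.

s ≈ 1.9 × 10^-19 M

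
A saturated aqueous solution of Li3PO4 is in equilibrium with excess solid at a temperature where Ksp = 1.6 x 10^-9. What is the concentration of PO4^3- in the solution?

[PO4^3-] = 2.8 × 10^-3 M

Li3PO4(s) <=> 3 Li^+ + PO4^3-
Ksp = [Li^+]^3[PO4^3-]
Let s = molar solubility. Then [Li^+] = 3s and [PO4^3-] = s.
Substituting: Ksp = (3s)^3s = 27s^4
s = (1.6 x 10^-9 / 27)^(1/4) = 2.77 × 10^-3 M
[PO4^3-] = s = 2.8 x 10^-3 M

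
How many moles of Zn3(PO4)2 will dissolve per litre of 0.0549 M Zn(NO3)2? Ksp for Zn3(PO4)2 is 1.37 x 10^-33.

Zn3(PO4)2(s) ⇌ 3 Zn^2+(aq) + 2 PO4^3-(aq)
Ksp = [Zn^2+]^3[PO4^3-]^2
Let s be the molar solubility in this solution. [Zn^2+] = 0.0549 + 3s ≈ 0.0549, [PO4^3-] = 2s (common-ion effect: Zn^2+ is already 0.0549 M).
Ksp ≈ (0.0549)^3 × (2s)^2
s = 1.44 x 10^-15 M
Check: 3s = 4.3 × 10^-15 ≪ 0.0549, so the approximation is valid.

1.44 × 10^-15 M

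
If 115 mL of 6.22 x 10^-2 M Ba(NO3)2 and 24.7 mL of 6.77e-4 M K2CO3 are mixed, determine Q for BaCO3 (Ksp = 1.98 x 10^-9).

Total volume = 115 + 24.7 = 139.7 mL.
[Ba^2+] = 6.22 x 10^-2 × (115/139.7) = 5.120 × 10^-2 M
[CO3^2-] = 6.77 x 10^-4 × (24.7/139.7) = 1.197 × 10^-4 M
BaCO3(s) ⇌ Ba^2+ + CO3^2-, so Q = [Ba^2+][CO3^2-]
Q = (5.120 × 10^-2)(1.197 × 10^-4) = 6.13 × 10^-6
Q > Ksp, so BaCO3 will precipitate.

6.13 × 10^-6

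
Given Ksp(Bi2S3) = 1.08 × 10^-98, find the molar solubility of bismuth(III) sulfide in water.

Bi2S3(s) <=> 2 Bi^3+ + 3 S^2-
Ksp = [Bi^3+]^2[S^2-]^3
If s mol/L of Bi2S3 dissolves, [Bi^3+] = 2s and [S^2-] = 3s.
So Ksp = (2s)^2 × (3s)^3 = 108s^5
s^5 = 1.08 × 10^-98 / 108, so s = 1.00 × 10^-20 M

s ≈ 1.00 × 10^-20 M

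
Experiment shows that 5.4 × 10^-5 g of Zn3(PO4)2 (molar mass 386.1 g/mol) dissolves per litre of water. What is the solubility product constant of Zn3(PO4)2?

Molar solubility s = (5.4 × 10^-5 g/L) / (386.1 g/mol) = 1.40 x 10^-7 M.
Zn3(PO4)2(s) ⇌ 3 Zn^2+(aq) + 2 PO4^3-(aq)
If s mol/L of Zn3(PO4)2 dissolves, [Zn^2+] = 3s and [PO4^3-] = 2s.
Ksp = [Zn^2+]^3[PO4^3-]^2
Ksp = (3s)^3(2s)^2 = 108s^5
With s = 1.40 x 10^-7: Ksp = 5.8 × 10^-33

Ksp = 5.8e-33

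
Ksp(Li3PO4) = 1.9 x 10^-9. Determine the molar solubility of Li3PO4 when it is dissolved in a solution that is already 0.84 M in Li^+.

Li3PO4(s) ⇌ 3 Li^+(aq) + PO4^3-(aq)
Ksp = [Li^+]^3[PO4^3-]
If s mol/L dissolves here, [Li^+] = 0.84 + 3s ≈ 0.84, [PO4^3-] = s (since the Li^+ already present dominates).
Ksp ≈ (0.84)^3 × s
s = 3.2 × 10^-9 M
Check: 3s = 9.6 x 10^-9 ≪ 0.84, so the approximation is valid.

s ≈ 3.2e-9 M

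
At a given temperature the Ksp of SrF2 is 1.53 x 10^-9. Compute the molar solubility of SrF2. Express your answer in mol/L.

s = 7.26 x 10^-4 M

SrF2(s) ⇌ Sr^2+(aq) + 2 F^-(aq)
Ksp = [Sr^2+][F^-]^2
With molar solubility s: [Sr^2+] = s, [F^-] = 2s.
Substituting: Ksp = s(2s)^2 = 4s^3
s = (1.53 x 10^-9 / 4)^(1/3) = 7.26 × 10^-4 M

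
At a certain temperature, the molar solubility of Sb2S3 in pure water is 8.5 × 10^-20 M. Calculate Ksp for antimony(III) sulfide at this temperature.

Sb2S3(s) ⇌ 2 Sb^3+(aq) + 3 S^2-(aq)
For each mole of Sb2S3 that dissolves: [Sb^3+] = 2s, [S^2-] = 3s.
Ksp = [Sb^3+]^2[S^2-]^3
So Ksp = (2s)^2 × (3s)^3 = 108s^5
With s = 8.5 x 10^-20: Ksp = 4.8 × 10^-94

Ksp = 4.8 × 10^-94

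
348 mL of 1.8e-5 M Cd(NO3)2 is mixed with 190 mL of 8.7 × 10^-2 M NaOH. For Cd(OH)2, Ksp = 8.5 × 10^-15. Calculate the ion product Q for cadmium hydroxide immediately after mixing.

1.1 x 10^-8

Total volume = 348 + 190 = 538 mL.
[Cd^2+] = 1.8 x 10^-5 × (348/538) = 1.16 x 10^-5 M
[OH^-] = 8.7 × 10^-2 × (190/538) = 3.07 × 10^-2 M
Cd(OH)2(s) ⇌ Cd^2+(aq) + 2 OH^-(aq), so Q = [Cd^2+][OH^-]^2
Q = (1.16 × 10^-5)(3.07 × 10^-2)^2 = 1.1 x 10^-8
Q > Ksp, so Cd(OH)2 will precipitate.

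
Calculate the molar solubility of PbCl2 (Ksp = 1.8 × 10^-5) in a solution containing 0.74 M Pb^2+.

PbCl2(s) ⇌ Pb^2+(aq) + 2 Cl^-(aq)
Ksp = [Pb^2+][Cl^-]^2
If s mol/L dissolves here, [Pb^2+] = 0.74 + s ≈ 0.74, [Cl^-] = 2s (since the Pb^2+ already present dominates).
Ksp ≈ 0.74 × (2s)^2
s = 2.5 × 10^-3 M
Check: s = 2.5 × 10^-3 ≪ 0.74, so the approximation is valid.

2.5 × 10^-3 M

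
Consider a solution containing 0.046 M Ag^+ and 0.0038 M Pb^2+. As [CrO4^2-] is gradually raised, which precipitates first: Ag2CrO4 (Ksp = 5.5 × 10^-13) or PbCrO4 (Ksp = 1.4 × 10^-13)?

PbCrO4

Precipitation of each salt starts when its ion product equals its Ksp.
For Ag2CrO4: 5.5 × 10^-13 = (0.046)^2 × [CrO4^2-]  ⇒  [CrO4^2-] = 2.6 × 10^-10 M.
For PbCrO4: 1.4 × 10^-13 = 0.0038 × [CrO4^2-]  ⇒  [CrO4^2-] = 3.7 × 10^-11 M.
The salt with the lower threshold [CrO4^2-] precipitates first: PbCrO4.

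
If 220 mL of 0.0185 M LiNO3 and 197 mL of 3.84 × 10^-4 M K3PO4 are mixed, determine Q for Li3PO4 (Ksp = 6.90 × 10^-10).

Q ≈ 1.69e-10

Total volume = 220 + 197 = 417 mL.
[Li^+] = 1.85 × 10^-2 × (220/417) = 9.760 × 10^-3 M
[PO4^3-] = 3.84 x 10^-4 × (197/417) = 1.814 x 10^-4 M
Li3PO4(s) ⇌ 3 Li^+(aq) + PO4^3-(aq), so Q = [Li^+]^3[PO4^3-]
Q = (9.760 x 10^-3)^3(1.814 × 10^-4) = 1.69 x 10^-10
Q < Ksp, so no precipitate of Li3PO4 forms.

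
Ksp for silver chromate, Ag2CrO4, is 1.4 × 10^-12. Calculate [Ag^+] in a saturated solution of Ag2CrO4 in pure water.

[Ag^+] ≈ 1.4 x 10^-4 M

Ag2CrO4(s) ⇌ 2 Ag^+(aq) + CrO4^2-(aq)
Ksp = [Ag^+]^2[CrO4^2-]
With molar solubility s: [Ag^+] = 2s, [CrO4^2-] = s.
Ksp = (2s)^2s = 4s^3
Solving, s = (1.4 × 10^-12/4)^(1/3) = 7.05 × 10^-5 M
[Ag^+] = 2s = 1.4 x 10^-4 M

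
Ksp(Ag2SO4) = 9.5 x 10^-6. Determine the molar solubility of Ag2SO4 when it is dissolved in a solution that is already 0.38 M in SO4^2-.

2.5 × 10^-3 M

Ag2SO4(s) ⇌ 2 Ag^+ + SO4^2-
Ksp = [Ag^+]^2[SO4^2-]
If s mol/L dissolves here, [Ag^+] = 2s, [SO4^2-] = 0.38 + s ≈ 0.38 (since the SO4^2- already present dominates).
Ksp ≈ (2s)^2 × 0.38
s = 2.5 × 10^-3 M
Check: s = 2.5 × 10^-3 ≪ 0.38, so the approximation is valid.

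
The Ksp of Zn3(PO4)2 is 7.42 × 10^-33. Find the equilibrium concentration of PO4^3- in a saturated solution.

2.94 × 10^-7 M

Zn3(PO4)2(s) <=> 3 Zn^2+(aq) + 2 PO4^3-(aq)
Ksp = [Zn^2+]^3[PO4^3-]^2
With molar solubility s: [Zn^2+] = 3s, [PO4^3-] = 2s.
So Ksp = (3s)^3 × (2s)^2 = 108s^5
Solving, s = (7.42 × 10^-33/108)^(1/5) = 1.470 x 10^-7 M
[PO4^3-] = 2s = 2.94 x 10^-7 M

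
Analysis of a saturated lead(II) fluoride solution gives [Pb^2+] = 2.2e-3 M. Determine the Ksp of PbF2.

PbF2(s) ⇌ Pb^2+(aq) + 2 F^-(aq)
Stoichiometry gives [F^-] = (2/1)[Pb^2+] = 4.40 x 10^-3 M.
Ksp = [Pb^2+][F^-]^2
Ksp = 2.2 × 10^-3 × (4.40 × 10^-3)^2 = 4.3 × 10^-8

Ksp ≈ 4.3 × 10^-8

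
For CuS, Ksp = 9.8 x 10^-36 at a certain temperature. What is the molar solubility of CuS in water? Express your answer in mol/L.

s = 3.1 × 10^-18 M

CuS(s) ⇌ Cu^2+(aq) + S^2-(aq)
Ksp = [Cu^2+][S^2-]
With molar solubility s: [Cu^2+] = s, [S^2-] = s.
Ksp = (s)(s) = s^2
s = (9.8 x 10^-36)^(1/2) = 3.1 × 10^-18 M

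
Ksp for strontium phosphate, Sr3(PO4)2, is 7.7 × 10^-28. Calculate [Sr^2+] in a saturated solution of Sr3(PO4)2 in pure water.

[Sr^2+] ≈ 4.4 × 10^-6 M

Sr3(PO4)2(s) ⇌ 3 Sr^2+(aq) + 2 PO4^3-(aq)
Ksp = [Sr^2+]^3[PO4^3-]^2
For each mole of Sr3(PO4)2 that dissolves: [Sr^2+] = 3s, [PO4^3-] = 2s.
Substituting: Ksp = (3s)^3(2s)^2 = 108s^5
Solving, s = (7.7 × 10^-28/108)^(1/5) = 1.48 x 10^-6 M
[Sr^2+] = 3s = 4.4 × 10^-6 M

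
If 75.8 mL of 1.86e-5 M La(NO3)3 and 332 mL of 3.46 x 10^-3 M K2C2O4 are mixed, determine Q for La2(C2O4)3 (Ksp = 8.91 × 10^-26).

Total volume = 75.8 + 332 = 407.8 mL.
[La^3+] = 1.86 x 10^-5 × (75.8/407.8) = 3.457 × 10^-6 M
[C2O4^2-] = 3.46 × 10^-3 × (332/407.8) = 2.817 × 10^-3 M
La2(C2O4)3(s) <=> 2 La^3+ + 3 C2O4^2-, so Q = [La^3+]^2[C2O4^2-]^3
Q = (3.457 × 10^-6)^2(2.817 × 10^-3)^3 = 2.67 × 10^-19
Q > Ksp, so La2(C2O4)3 will precipitate.

Q = 2.67 × 10^-19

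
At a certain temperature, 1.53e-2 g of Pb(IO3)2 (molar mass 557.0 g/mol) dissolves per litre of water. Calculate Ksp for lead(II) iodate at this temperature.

Ksp ≈ 8.29 × 10^-14

Molar solubility s = (1.53 × 10^-2 g/L) / (557.0 g/mol) = 2.747 x 10^-5 M.
Pb(IO3)2(s) <=> Pb^2+ + 2 IO3^-
For each mole of Pb(IO3)2 that dissolves: [Pb^2+] = s, [IO3^-] = 2s.
Ksp = [Pb^2+][IO3^-]^2
Substituting: Ksp = s(2s)^2 = 4s^3
Ksp = 4 × (2.747 x 10^-5)^3 = 8.29 × 10^-14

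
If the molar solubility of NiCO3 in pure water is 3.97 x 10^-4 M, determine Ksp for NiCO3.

NiCO3(s) ⇌ Ni^2+ + CO3^2-
With molar solubility s: [Ni^2+] = s, [CO3^2-] = s.
Ksp = [Ni^2+][CO3^2-]
Ksp = s × s = s^2
With s = 3.97 x 10^-4: Ksp = 1.58 × 10^-7

Ksp = 1.58e-7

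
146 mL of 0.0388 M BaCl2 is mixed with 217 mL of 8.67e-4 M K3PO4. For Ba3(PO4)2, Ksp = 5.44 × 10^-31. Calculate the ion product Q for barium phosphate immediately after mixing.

Total volume = 146 + 217 = 363 mL.
[Ba^2+] = 3.88 × 10^-2 × (146/363) = 1.561 x 10^-2 M
[PO4^3-] = 8.67 x 10^-4 × (217/363) = 5.183 × 10^-4 M
Ba3(PO4)2(s) ⇌ 3 Ba^2+ + 2 PO4^3-, so Q = [Ba^2+]^3[PO4^3-]^2
Q = (1.561 x 10^-2)^3(5.183 x 10^-4)^2 = 1.02 x 10^-12
Q > Ksp, so Ba3(PO4)2 will precipitate.

Q = 1.02 x 10^-12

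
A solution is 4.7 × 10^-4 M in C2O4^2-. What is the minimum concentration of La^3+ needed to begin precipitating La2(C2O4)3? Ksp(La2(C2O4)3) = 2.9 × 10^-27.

La2(C2O4)3(s) ⇌ 2 La^3+(aq) + 3 C2O4^2-(aq)
Ksp = [La^3+]^2[C2O4^2-]^3
Precipitation begins when Q = Ksp. With [C2O4^2-] = 4.7 × 10^-4 M:
2.9 × 10^-27 = (4.7 × 10^-4)^3 × [La^3+]^2
[La^3+] = (2.9 × 10^-27 / 1.04 × 10^-10)^(1/2) = 5.3 × 10^-9 M

[La^3+] = 5.3 x 10^-9 M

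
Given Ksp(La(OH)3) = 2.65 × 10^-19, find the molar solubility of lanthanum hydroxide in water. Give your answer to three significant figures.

La(OH)3(s) ⇌ La^3+ + 3 OH^-
Ksp = [La^3+][OH^-]^3
With molar solubility s: [La^3+] = s, [OH^-] = 3s.
So Ksp = s × (3s)^3 = 27s^4
Solving, s = (2.65 × 10^-19/27)^(1/4) = 9.95 × 10^-6 M

s = 9.95 × 10^-6 M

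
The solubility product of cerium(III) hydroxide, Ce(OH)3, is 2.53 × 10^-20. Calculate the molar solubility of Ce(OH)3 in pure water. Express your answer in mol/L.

Ce(OH)3(s) <=> Ce^3+ + 3 OH^-
Ksp = [Ce^3+][OH^-]^3
With molar solubility s: [Ce^3+] = s, [OH^-] = 3s.
So Ksp = s × (3s)^3 = 27s^4
Solving, s = (2.53 × 10^-20/27)^(1/4) = 5.53 × 10^-6 M

s = 5.53 x 10^-6 M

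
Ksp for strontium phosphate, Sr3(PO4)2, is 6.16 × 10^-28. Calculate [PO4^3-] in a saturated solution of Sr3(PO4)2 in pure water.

[PO4^3-] = 2.83 × 10^-6 M

Sr3(PO4)2(s) ⇌ 3 Sr^2+(aq) + 2 PO4^3-(aq)
Ksp = [Sr^2+]^3[PO4^3-]^2
Let s = molar solubility. Then [Sr^2+] = 3s and [PO4^3-] = 2s.
Substituting: Ksp = (3s)^3(2s)^2 = 108s^5
Solving, s = (6.16 × 10^-28/108)^(1/5) = 1.417 x 10^-6 M
[PO4^3-] = 2s = 2.83 × 10^-6 M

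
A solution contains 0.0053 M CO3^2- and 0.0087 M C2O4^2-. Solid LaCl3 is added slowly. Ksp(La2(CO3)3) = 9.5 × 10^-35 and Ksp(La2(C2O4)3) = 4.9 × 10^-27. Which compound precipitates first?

Precipitation of each salt starts when its ion product equals its Ksp.
For La2(CO3)3: 9.5 × 10^-35 = (0.0053)^3 × [La^3+]^2  ⇒  [La^3+] = 2.5 × 10^-14 M.
For La2(C2O4)3: 4.9 × 10^-27 = (0.0087)^3 × [La^3+]^2  ⇒  [La^3+] = 8.6 × 10^-11 M.
The salt with the lower threshold [La^3+] precipitates first: La2(CO3)3.

La2(CO3)3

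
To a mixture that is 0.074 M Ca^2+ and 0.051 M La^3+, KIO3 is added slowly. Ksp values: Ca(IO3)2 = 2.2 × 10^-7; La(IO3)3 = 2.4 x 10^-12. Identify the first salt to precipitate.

Precipitation of each salt starts when its ion product equals its Ksp.
For Ca(IO3)2: 2.2 × 10^-7 = 0.074 × [IO3^-]^2  ⇒  [IO3^-] = 1.7 × 10^-3 M.
For La(IO3)3: 2.4 x 10^-12 = 0.051 × [IO3^-]^3  ⇒  [IO3^-] = 3.6 × 10^-4 M.
The salt with the lower threshold [IO3^-] precipitates first: La(IO3)3.

La(IO3)3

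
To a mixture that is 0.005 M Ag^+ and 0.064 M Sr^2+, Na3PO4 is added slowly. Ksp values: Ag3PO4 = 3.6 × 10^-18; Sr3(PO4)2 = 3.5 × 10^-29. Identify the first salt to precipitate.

Sr3(PO4)2

Precipitation of each salt starts when its ion product equals its Ksp.
For Ag3PO4: 3.6 × 10^-18 = (0.005)^3 × [PO4^3-]  ⇒  [PO4^3-] = 2.9 × 10^-11 M.
For Sr3(PO4)2: 3.5 × 10^-29 = (0.064)^3 × [PO4^3-]^2  ⇒  [PO4^3-] = 3.7 × 10^-13 M.
The salt with the lower threshold [PO4^3-] precipitates first: Sr3(PO4)2.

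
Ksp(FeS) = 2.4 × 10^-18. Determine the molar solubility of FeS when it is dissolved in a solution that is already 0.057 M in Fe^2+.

s ≈ 4.2e-17 M

FeS(s) <=> Fe^2+ + S^2-
Ksp = [Fe^2+][S^2-]
Let s be the molar solubility in this solution. [Fe^2+] = 0.057 + s ≈ 0.057, [S^2-] = s (common-ion effect: Fe^2+ is already 0.057 M).
Ksp ≈ 0.057 × s
s = 4.2 × 10^-17 M
Check: s = 4.2 x 10^-17 ≪ 0.057, so the approximation is valid.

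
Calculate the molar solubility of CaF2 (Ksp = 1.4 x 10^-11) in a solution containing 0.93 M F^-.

CaF2(s) <=> Ca^2+ + 2 F^-
Ksp = [Ca^2+][F^-]^2
Let s be the molar solubility in this solution. [Ca^2+] = s, [F^-] = 0.93 + 2s ≈ 0.93 (since the F^- already present dominates).
Ksp ≈ s × (0.93)^2
s = 1.6 × 10^-11 M
Check: 2s = 3.2 × 10^-11 ≪ 0.93, so the approximation is valid.

s = 1.6 x 10^-11 M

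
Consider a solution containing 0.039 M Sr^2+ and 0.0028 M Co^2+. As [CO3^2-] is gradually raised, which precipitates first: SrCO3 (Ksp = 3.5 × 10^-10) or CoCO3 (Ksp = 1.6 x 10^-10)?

Each salt begins to precipitate when Q = Ksp, i.e. when [CO3^2-] reaches its threshold.
For SrCO3: 3.5 × 10^-10 = 0.039 × [CO3^2-]  ⇒  [CO3^2-] = 9.0 x 10^-9 M.
For CoCO3: 1.6 x 10^-10 = 0.0028 × [CO3^2-]  ⇒  [CO3^2-] = 5.7 × 10^-8 M.
The salt with the lower threshold [CO3^2-] precipitates first: SrCO3.

SrCO3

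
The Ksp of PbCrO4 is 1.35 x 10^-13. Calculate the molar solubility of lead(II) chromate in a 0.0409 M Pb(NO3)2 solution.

3.30 x 10^-12 M

PbCrO4(s) ⇌ Pb^2+ + CrO4^2-
Ksp = [Pb^2+][CrO4^2-]
Let s be the molar solubility in this solution. [Pb^2+] = 0.0409 + s ≈ 0.0409, [CrO4^2-] = s (since Pb^2+ from Pb(NO3)2 dominates).
Ksp ≈ 0.0409 × s
s = 3.30 × 10^-12 M
Check: s = 3.3 × 10^-12 ≪ 0.0409, so the approximation is valid.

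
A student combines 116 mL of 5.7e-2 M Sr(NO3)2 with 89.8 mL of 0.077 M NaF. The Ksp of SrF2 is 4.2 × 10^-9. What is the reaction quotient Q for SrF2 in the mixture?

Q = 3.6 × 10^-5

Total volume = 116 + 89.8 = 205.8 mL.
[Sr^2+] = 5.7 × 10^-2 × (116/205.8) = 3.21 × 10^-2 M
[F^-] = 7.7 × 10^-2 × (89.8/205.8) = 3.36 × 10^-2 M
SrF2(s) ⇌ Sr^2+ + 2 F^-, so Q = [Sr^2+][F^-]^2
Q = (3.21 x 10^-2)(3.36 × 10^-2)^2 = 3.6 × 10^-5
Q > Ksp, so SrF2 will precipitate.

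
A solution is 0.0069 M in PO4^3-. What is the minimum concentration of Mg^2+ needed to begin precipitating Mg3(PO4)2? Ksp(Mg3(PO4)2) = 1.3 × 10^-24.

Mg3(PO4)2(s) ⇌ 3 Mg^2+ + 2 PO4^3-
Ksp = [Mg^2+]^3[PO4^3-]^2
Precipitation begins when Q = Ksp. With [PO4^3-] = 0.0069 M:
1.3 × 10^-24 = (0.0069)^2 × [Mg^2+]^3
[Mg^2+] = (1.3 × 10^-24 / 4.76 × 10^-5)^(1/3) = 3.0 x 10^-7 M

[Mg^2+] = 3.0e-7 M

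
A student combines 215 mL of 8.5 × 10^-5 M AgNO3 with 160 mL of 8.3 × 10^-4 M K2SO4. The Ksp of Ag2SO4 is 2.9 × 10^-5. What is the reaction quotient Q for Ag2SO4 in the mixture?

Q ≈ 8.4 × 10^-13

Total volume = 215 + 160 = 375 mL.
[Ag^+] = 8.5 x 10^-5 × (215/375) = 4.87 x 10^-5 M
[SO4^2-] = 8.3 × 10^-4 × (160/375) = 3.54 × 10^-4 M
Ag2SO4(s) <=> 2 Ag^+(aq) + SO4^2-(aq), so Q = [Ag^+]^2[SO4^2-]
Q = (4.87 x 10^-5)^2(3.54 × 10^-4) = 8.4 × 10^-13
Q < Ksp, so no precipitate of Ag2SO4 forms.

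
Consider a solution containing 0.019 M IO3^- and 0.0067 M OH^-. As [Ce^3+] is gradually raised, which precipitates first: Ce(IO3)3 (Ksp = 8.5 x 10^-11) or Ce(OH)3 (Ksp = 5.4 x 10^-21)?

Each salt begins to precipitate when Q = Ksp, i.e. when [Ce^3+] reaches its threshold.
For Ce(IO3)3: 8.5 x 10^-11 = (0.019)^3 × [Ce^3+]  ⇒  [Ce^3+] = 1.2 × 10^-5 M.
For Ce(OH)3: 5.4 x 10^-21 = (0.0067)^3 × [Ce^3+]  ⇒  [Ce^3+] = 1.8 × 10^-14 M.
The salt with the lower threshold [Ce^3+] precipitates first: Ce(OH)3.

Ce(OH)3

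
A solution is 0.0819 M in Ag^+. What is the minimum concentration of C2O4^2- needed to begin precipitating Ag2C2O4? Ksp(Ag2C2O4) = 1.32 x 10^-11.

[C2O4^2-] ≈ 1.97 × 10^-9 M

Ag2C2O4(s) ⇌ 2 Ag^+(aq) + C2O4^2-(aq)
Ksp = [Ag^+]^2[C2O4^2-]
Precipitation begins when Q = Ksp. With [Ag^+] = 0.0819 M:
1.32 x 10^-11 = (0.0819)^2 × [C2O4^2-]
[C2O4^2-] = (1.32 x 10^-11 / 6.708 x 10^-3) = 1.97 × 10^-9 M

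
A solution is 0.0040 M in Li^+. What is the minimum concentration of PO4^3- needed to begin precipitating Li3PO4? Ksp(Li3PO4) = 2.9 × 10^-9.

4.5 × 10^-2 M

Li3PO4(s) <=> 3 Li^+ + PO4^3-
Ksp = [Li^+]^3[PO4^3-]
Precipitation begins when Q = Ksp. With [Li^+] = 0.0040 M:
2.9 × 10^-9 = (0.0040)^3 × [PO4^3-]
[PO4^3-] = (2.9 × 10^-9 / 6.40 x 10^-8) = 4.5 × 10^-2 M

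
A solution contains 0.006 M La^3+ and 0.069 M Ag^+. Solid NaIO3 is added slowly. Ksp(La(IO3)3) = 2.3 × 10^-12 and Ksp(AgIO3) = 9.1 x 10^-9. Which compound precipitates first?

Precipitation of each salt starts when its ion product equals its Ksp.
For La(IO3)3: 2.3 × 10^-12 = 0.006 × [IO3^-]^3  ⇒  [IO3^-] = 7.3 x 10^-4 M.
For AgIO3: 9.1 x 10^-9 = 0.069 × [IO3^-]  ⇒  [IO3^-] = 1.3 × 10^-7 M.
The salt with the lower threshold [IO3^-] precipitates first: AgIO3.

AgIO3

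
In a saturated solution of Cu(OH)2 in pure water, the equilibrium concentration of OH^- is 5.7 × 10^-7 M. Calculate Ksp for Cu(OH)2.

Cu(OH)2(s) ⇌ Cu^2+ + 2 OH^-
Stoichiometry gives [Cu^2+] = (1/2)[OH^-] = 2.85 × 10^-7 M.
Ksp = [Cu^2+][OH^-]^2
Ksp = 2.85 × 10^-7 × (5.7 x 10^-7)^2 = 9.3 x 10^-20

9.3 × 10^-20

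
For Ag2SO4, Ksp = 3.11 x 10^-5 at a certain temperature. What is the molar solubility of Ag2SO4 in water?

Ag2SO4(s) ⇌ 2 Ag^+ + SO4^2-
Ksp = [Ag^+]^2[SO4^2-]
If s mol/L of Ag2SO4 dissolves, [Ag^+] = 2s and [SO4^2-] = s.
Ksp = (2s)^2s = 4s^3
Solving, s = (3.11 x 10^-5/4)^(1/3) = 1.98 x 10^-2 M

1.98 x 10^-2 M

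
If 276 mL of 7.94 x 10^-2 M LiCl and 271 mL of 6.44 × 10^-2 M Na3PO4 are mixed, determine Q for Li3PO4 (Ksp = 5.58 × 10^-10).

Total volume = 276 + 271 = 547 mL.
[Li^+] = 7.94 x 10^-2 × (276/547) = 4.006 × 10^-2 M
[PO4^3-] = 6.44 × 10^-2 × (271/547) = 3.191 x 10^-2 M
Li3PO4(s) <=> 3 Li^+ + PO4^3-, so Q = [Li^+]^3[PO4^3-]
Q = (4.006 × 10^-2)^3(3.191 × 10^-2) = 2.05 × 10^-6
Q > Ksp, so Li3PO4 will precipitate.

Q ≈ 2.05e-6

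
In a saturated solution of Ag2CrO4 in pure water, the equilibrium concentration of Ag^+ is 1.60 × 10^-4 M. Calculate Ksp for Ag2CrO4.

Ag2CrO4(s) ⇌ 2 Ag^+ + CrO4^2-
Stoichiometry gives [CrO4^2-] = (1/2)[Ag^+] = 8.000 x 10^-5 M.
Ksp = [Ag^+]^2[CrO4^2-]
Ksp = (1.60 × 10^-4)^2 × 8.000 x 10^-5 = 2.05 × 10^-12

Ksp = 2.05 × 10^-12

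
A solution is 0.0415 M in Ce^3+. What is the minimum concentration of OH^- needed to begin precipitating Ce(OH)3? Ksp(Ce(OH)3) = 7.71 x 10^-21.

[OH^-] = 5.71 × 10^-7 M

Ce(OH)3(s) ⇌ Ce^3+(aq) + 3 OH^-(aq)
Ksp = [Ce^3+][OH^-]^3
Precipitation begins when Q = Ksp. With [Ce^3+] = 0.0415 M:
7.71 x 10^-21 = (0.0415) × [OH^-]^3
[OH^-] = (7.71 x 10^-21 / 4.15 x 10^-2)^(1/3) = 5.71 × 10^-7 M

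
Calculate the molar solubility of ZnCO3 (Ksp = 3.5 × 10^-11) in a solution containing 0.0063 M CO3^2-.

ZnCO3(s) ⇌ Zn^2+(aq) + CO3^2-(aq)
Ksp = [Zn^2+][CO3^2-]
Let s = moles of ZnCO3 that dissolve per litre. [Zn^2+] = s, [CO3^2-] = 0.0063 + s ≈ 0.0063 (common-ion effect: CO3^2- is already 0.0063 M).
Ksp ≈ s × 0.0063
s = 5.6 × 10^-9 M
Check: s = 5.6 × 10^-9 ≪ 0.0063, so the approximation is valid.

5.6 × 10^-9 M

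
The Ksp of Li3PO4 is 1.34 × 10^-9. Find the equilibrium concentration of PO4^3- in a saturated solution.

2.65e-3 M

Li3PO4(s) ⇌ 3 Li^+(aq) + PO4^3-(aq)
Ksp = [Li^+]^3[PO4^3-]
If s mol/L of Li3PO4 dissolves, [Li^+] = 3s and [PO4^3-] = s.
So Ksp = (3s)^3 × s = 27s^4
s^4 = 1.34 × 10^-9 / 27, so s = 2.654 × 10^-3 M
[PO4^3-] = s = 2.65 x 10^-3 M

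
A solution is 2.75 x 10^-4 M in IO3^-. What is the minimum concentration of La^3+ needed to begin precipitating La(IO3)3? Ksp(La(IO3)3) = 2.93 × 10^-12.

1.41 × 10^-1 M

La(IO3)3(s) ⇌ La^3+(aq) + 3 IO3^-(aq)
Ksp = [La^3+][IO3^-]^3
Precipitation begins when Q = Ksp. With [IO3^-] = 2.75 x 10^-4 M:
2.93 × 10^-12 = (2.75 x 10^-4)^3 × [La^3+]
[La^3+] = (2.93 × 10^-12 / 2.080 × 10^-11) = 1.41 × 10^-1 M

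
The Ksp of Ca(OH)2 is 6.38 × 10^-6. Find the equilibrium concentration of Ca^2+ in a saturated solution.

Ca(OH)2(s) <=> Ca^2+(aq) + 2 OH^-(aq)
Ksp = [Ca^2+][OH^-]^2
Let s = molar solubility. Then [Ca^2+] = s and [OH^-] = 2s.
So Ksp = s × (2s)^2 = 4s^3
Solving, s = (6.38 × 10^-6/4)^(1/3) = 1.168 × 10^-2 M
[Ca^2+] = s = 1.17 × 10^-2 M

1.17 x 10^-2 M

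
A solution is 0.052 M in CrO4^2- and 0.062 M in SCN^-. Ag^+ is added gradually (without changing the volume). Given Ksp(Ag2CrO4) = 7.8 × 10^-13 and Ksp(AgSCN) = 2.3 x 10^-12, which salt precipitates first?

Each salt begins to precipitate when Q = Ksp, i.e. when [Ag^+] reaches its threshold.
For Ag2CrO4: 7.8 × 10^-13 = 0.052 × [Ag^+]^2  ⇒  [Ag^+] = 3.9 × 10^-6 M.
For AgSCN: 2.3 x 10^-12 = 0.062 × [Ag^+]  ⇒  [Ag^+] = 3.7 × 10^-11 M.
The salt with the lower threshold [Ag^+] precipitates first: AgSCN.

AgSCN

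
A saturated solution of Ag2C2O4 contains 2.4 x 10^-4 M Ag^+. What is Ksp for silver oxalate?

6.9e-12

Ag2C2O4(s) ⇌ 2 Ag^+ + C2O4^2-
Stoichiometry gives [C2O4^2-] = (1/2)[Ag^+] = 1.20 × 10^-4 M.
Ksp = [Ag^+]^2[C2O4^2-]
Ksp = (2.4 × 10^-4)^2 × 1.20 x 10^-4 = 6.9 × 10^-12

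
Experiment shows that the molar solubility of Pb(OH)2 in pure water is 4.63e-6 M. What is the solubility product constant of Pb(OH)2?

Pb(OH)2(s) ⇌ Pb^2+(aq) + 2 OH^-(aq)
Let s = molar solubility. Then [Pb^2+] = s and [OH^-] = 2s.
Ksp = [Pb^2+][OH^-]^2
Substituting: Ksp = s(2s)^2 = 4s^3
Ksp = 4 × (4.63 × 10^-6)^3 = 3.97 x 10^-16

3.97e-16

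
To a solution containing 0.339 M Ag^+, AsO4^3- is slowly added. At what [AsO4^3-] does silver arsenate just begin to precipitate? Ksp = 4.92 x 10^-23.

1.26 × 10^-21 M

Ag3AsO4(s) <=> 3 Ag^+ + AsO4^3-
Ksp = [Ag^+]^3[AsO4^3-]
Precipitation begins when Q = Ksp. With [Ag^+] = 0.339 M:
4.92 x 10^-23 = (0.339)^3 × [AsO4^3-]
[AsO4^3-] = (4.92 x 10^-23 / 3.896 × 10^-2) = 1.26 x 10^-21 M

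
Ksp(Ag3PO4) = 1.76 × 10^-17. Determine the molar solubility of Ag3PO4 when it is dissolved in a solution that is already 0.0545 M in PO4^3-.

Ag3PO4(s) ⇌ 3 Ag^+ + PO4^3-
Ksp = [Ag^+]^3[PO4^3-]
Let s be the molar solubility in this solution. [Ag^+] = 3s, [PO4^3-] = 0.0545 + s ≈ 0.0545 (common-ion effect: PO4^3- is already 0.0545 M).
Ksp ≈ (3s)^3 × 0.0545
s = 2.29 × 10^-6 M
Check: s = 2.3 x 10^-6 ≪ 0.0545, so the approximation is valid.

s = 2.29e-6 M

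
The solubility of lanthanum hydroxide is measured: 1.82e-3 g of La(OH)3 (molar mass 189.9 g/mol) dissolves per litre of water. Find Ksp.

Ksp ≈ 2.28 × 10^-19

Molar solubility s = (1.82 × 10^-3 g/L) / (189.9 g/mol) = 9.584 × 10^-6 M.
La(OH)3(s) ⇌ La^3+ + 3 OH^-
If s mol/L of La(OH)3 dissolves, [La^3+] = s and [OH^-] = 3s.
Ksp = [La^3+][OH^-]^3
Ksp = s(3s)^3 = 27s^4
With s = 9.584 x 10^-6: Ksp = 2.28 × 10^-19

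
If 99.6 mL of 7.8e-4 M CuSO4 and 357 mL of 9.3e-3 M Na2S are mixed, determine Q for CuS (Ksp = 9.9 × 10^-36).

Q = 1.2 × 10^-6

Total volume = 99.6 + 357 = 456.6 mL.
[Cu^2+] = 7.8 x 10^-4 × (99.6/456.6) = 1.70 × 10^-4 M
[S^2-] = 9.3 × 10^-3 × (357/456.6) = 7.27 × 10^-3 M
CuS(s) <=> Cu^2+(aq) + S^2-(aq), so Q = [Cu^2+][S^2-]
Q = (1.70 × 10^-4)(7.27 × 10^-3) = 1.2 × 10^-6
Q > Ksp, so CuS will precipitate.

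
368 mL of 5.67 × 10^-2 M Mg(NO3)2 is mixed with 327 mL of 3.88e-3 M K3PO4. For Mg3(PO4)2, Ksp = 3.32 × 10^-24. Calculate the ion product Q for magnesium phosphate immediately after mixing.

Total volume = 368 + 327 = 695 mL.
[Mg^2+] = 5.67 x 10^-2 × (368/695) = 3.002 × 10^-2 M
[PO4^3-] = 3.88 x 10^-3 × (327/695) = 1.826 x 10^-3 M
Mg3(PO4)2(s) <=> 3 Mg^2+(aq) + 2 PO4^3-(aq), so Q = [Mg^2+]^3[PO4^3-]^2
Q = (3.002 × 10^-2)^3(1.826 × 10^-3)^2 = 9.02 x 10^-11
Q > Ksp, so Mg3(PO4)2 will precipitate.

Q ≈ 9.02e-11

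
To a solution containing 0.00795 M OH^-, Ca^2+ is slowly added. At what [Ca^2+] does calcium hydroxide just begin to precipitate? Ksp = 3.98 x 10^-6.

Ca(OH)2(s) <=> Ca^2+ + 2 OH^-
Ksp = [Ca^2+][OH^-]^2
Precipitation begins when Q = Ksp. With [OH^-] = 0.00795 M:
3.98 x 10^-6 = (0.00795)^2 × [Ca^2+]
[Ca^2+] = (3.98 x 10^-6 / 6.320 x 10^-5) = 6.30 × 10^-2 M

6.30 × 10^-2 M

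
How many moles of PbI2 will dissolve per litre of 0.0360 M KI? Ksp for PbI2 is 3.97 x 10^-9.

PbI2(s) ⇌ Pb^2+(aq) + 2 I^-(aq)
Ksp = [Pb^2+][I^-]^2
Let s = moles of PbI2 that dissolve per litre. [Pb^2+] = s, [I^-] = 0.0360 + 2s ≈ 0.0360 (since I^- from KI dominates).
Ksp ≈ s × (0.0360)^2
s = 3.06 × 10^-6 M
Check: 2s = 6.1 x 10^-6 ≪ 0.0360, so the approximation is valid.

s = 3.06 × 10^-6 M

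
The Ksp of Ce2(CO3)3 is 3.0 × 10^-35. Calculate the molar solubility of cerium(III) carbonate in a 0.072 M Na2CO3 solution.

Ce2(CO3)3(s) <=> 2 Ce^3+ + 3 CO3^2-
Ksp = [Ce^3+]^2[CO3^2-]^3
If s mol/L dissolves here, [Ce^3+] = 2s, [CO3^2-] = 0.072 + 3s ≈ 0.072 (common-ion effect: CO3^2- is already 0.072 M).
Ksp ≈ (2s)^2 × (0.072)^3
s = 1.4 × 10^-16 M
Check: 3s = 4.3 × 10^-16 ≪ 0.072, so the approximation is valid.

s = 1.4e-16 M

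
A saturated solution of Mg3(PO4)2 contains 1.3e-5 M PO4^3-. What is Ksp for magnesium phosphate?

Ksp = 1.3 × 10^-24

Mg3(PO4)2(s) <=> 3 Mg^2+(aq) + 2 PO4^3-(aq)
Stoichiometry gives [Mg^2+] = (3/2)[PO4^3-] = 1.95 × 10^-5 M.
Ksp = [Mg^2+]^3[PO4^3-]^2
Ksp = (1.95 × 10^-5)^3 × (1.3 × 10^-5)^2 = 1.3 x 10^-24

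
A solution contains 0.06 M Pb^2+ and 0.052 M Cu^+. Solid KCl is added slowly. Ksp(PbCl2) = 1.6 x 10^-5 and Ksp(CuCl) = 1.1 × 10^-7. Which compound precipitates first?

CuCl

Precipitation of each salt starts when its ion product equals its Ksp.
For PbCl2: 1.6 x 10^-5 = 0.06 × [Cl^-]^2  ⇒  [Cl^-] = 1.6 × 10^-2 M.
For CuCl: 1.1 × 10^-7 = 0.052 × [Cl^-]  ⇒  [Cl^-] = 2.1 × 10^-6 M.
The salt with the lower threshold [Cl^-] precipitates first: CuCl.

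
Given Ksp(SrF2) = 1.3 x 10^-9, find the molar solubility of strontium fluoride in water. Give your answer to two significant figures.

s ≈ 6.9e-4 M

SrF2(s) ⇌ Sr^2+ + 2 F^-
Ksp = [Sr^2+][F^-]^2
With molar solubility s: [Sr^2+] = s, [F^-] = 2s.
So Ksp = s × (2s)^2 = 4s^3
s^3 = 1.3 x 10^-9 / 4, so s = 6.9 × 10^-4 M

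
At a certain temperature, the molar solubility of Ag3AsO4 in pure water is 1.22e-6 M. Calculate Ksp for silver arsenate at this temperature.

Ksp ≈ 5.98 x 10^-23

Ag3AsO4(s) <=> 3 Ag^+(aq) + AsO4^3-(aq)
With molar solubility s: [Ag^+] = 3s, [AsO4^3-] = s.
Ksp = [Ag^+]^3[AsO4^3-]
So Ksp = (3s)^3 × s = 27s^4
With s = 1.22 x 10^-6: Ksp = 5.98 × 10^-23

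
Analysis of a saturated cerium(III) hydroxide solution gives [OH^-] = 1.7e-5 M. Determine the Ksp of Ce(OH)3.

Ksp ≈ 2.8e-20

Ce(OH)3(s) ⇌ Ce^3+ + 3 OH^-
Stoichiometry gives [Ce^3+] = (1/3)[OH^-] = 5.67 x 10^-6 M.
Ksp = [Ce^3+][OH^-]^3
Ksp = 5.67 × 10^-6 × (1.7 × 10^-5)^3 = 2.8 x 10^-20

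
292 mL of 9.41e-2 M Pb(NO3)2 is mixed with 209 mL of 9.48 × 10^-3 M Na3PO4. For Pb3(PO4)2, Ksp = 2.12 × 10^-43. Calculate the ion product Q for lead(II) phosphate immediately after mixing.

Total volume = 292 + 209 = 501 mL.
[Pb^2+] = 9.41 x 10^-2 × (292/501) = 5.484 x 10^-2 M
[PO4^3-] = 9.48 x 10^-3 × (209/501) = 3.955 × 10^-3 M
Pb3(PO4)2(s) ⇌ 3 Pb^2+(aq) + 2 PO4^3-(aq), so Q = [Pb^2+]^3[PO4^3-]^2
Q = (5.484 × 10^-2)^3(3.955 x 10^-3)^2 = 2.58 × 10^-9
Q > Ksp, so Pb3(PO4)2 will precipitate.

2.58 × 10^-9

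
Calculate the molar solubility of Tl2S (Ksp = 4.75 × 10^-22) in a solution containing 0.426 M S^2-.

s ≈ 1.67 × 10^-11 M

Tl2S(s) ⇌ 2 Tl^+ + S^2-
Ksp = [Tl^+]^2[S^2-]
Let s be the molar solubility in this solution. [Tl^+] = 2s, [S^2-] = 0.426 + s ≈ 0.426 (Ksp is small, so little additional dissolves).
Ksp ≈ (2s)^2 × 0.426
s = 1.67 × 10^-11 M
Check: s = 1.7 x 10^-11 ≪ 0.426, so the approximation is valid.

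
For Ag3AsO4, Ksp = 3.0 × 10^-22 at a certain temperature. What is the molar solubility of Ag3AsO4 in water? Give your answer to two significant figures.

Ag3AsO4(s) ⇌ 3 Ag^+ + AsO4^3-
Ksp = [Ag^+]^3[AsO4^3-]
For each mole of Ag3AsO4 that dissolves: [Ag^+] = 3s, [AsO4^3-] = s.
Ksp = (3s)^3s = 27s^4
Solving, s = (3.0 × 10^-22/27)^(1/4) = 1.8 × 10^-6 M

s ≈ 1.8 × 10^-6 M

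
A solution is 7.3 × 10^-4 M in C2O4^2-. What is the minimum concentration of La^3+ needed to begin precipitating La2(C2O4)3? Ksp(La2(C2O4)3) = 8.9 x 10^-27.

La2(C2O4)3(s) ⇌ 2 La^3+(aq) + 3 C2O4^2-(aq)
Ksp = [La^3+]^2[C2O4^2-]^3
Precipitation begins when Q = Ksp. With [C2O4^2-] = 7.3 × 10^-4 M:
8.9 x 10^-27 = (7.3 × 10^-4)^3 × [La^3+]^2
[La^3+] = (8.9 x 10^-27 / 3.89 × 10^-10)^(1/2) = 4.8 × 10^-9 M

[La^3+] ≈ 4.8 × 10^-9 M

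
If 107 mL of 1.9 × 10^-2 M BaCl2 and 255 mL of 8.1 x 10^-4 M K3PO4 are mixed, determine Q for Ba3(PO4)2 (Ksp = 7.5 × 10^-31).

Q ≈ 5.8e-14

Total volume = 107 + 255 = 362 mL.
[Ba^2+] = 1.9 x 10^-2 × (107/362) = 5.62 × 10^-3 M
[PO4^3-] = 8.1 x 10^-4 × (255/362) = 5.71 × 10^-4 M
Ba3(PO4)2(s) ⇌ 3 Ba^2+ + 2 PO4^3-, so Q = [Ba^2+]^3[PO4^3-]^2
Q = (5.62 x 10^-3)^3(5.71 × 10^-4)^2 = 5.8 x 10^-14
Q > Ksp, so Ba3(PO4)2 will precipitate.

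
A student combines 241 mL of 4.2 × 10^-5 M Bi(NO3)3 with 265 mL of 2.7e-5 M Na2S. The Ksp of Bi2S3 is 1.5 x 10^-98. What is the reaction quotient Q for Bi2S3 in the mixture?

Total volume = 241 + 265 = 506 mL.
[Bi^3+] = 4.2 x 10^-5 × (241/506) = 2.00 × 10^-5 M
[S^2-] = 2.7 × 10^-5 × (265/506) = 1.41 × 10^-5 M
Bi2S3(s) ⇌ 2 Bi^3+ + 3 S^2-, so Q = [Bi^3+]^2[S^2-]^3
Q = (2.00 × 10^-5)^2(1.41 × 10^-5)^3 = 1.1 x 10^-24
Q > Ksp, so Bi2S3 will precipitate.

Q ≈ 1.1 × 10^-24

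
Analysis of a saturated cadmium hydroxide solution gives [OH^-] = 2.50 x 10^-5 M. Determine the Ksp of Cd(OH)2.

7.81 × 10^-15

Cd(OH)2(s) <=> Cd^2+(aq) + 2 OH^-(aq)
Stoichiometry gives [Cd^2+] = (1/2)[OH^-] = 1.250 × 10^-5 M.
Ksp = [Cd^2+][OH^-]^2
Ksp = 1.250 × 10^-5 × (2.50 × 10^-5)^2 = 7.81 x 10^-15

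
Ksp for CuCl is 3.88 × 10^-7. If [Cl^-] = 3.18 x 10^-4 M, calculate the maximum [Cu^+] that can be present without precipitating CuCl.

[Cu^+] ≈ 1.22 x 10^-3 M

CuCl(s) <=> Cu^+ + Cl^-
Ksp = [Cu^+][Cl^-]
Precipitation begins when Q = Ksp. With [Cl^-] = 3.18 x 10^-4 M:
3.88 × 10^-7 = (3.18 x 10^-4) × [Cu^+]
[Cu^+] = (3.88 × 10^-7 / 3.18 × 10^-4) = 1.22 × 10^-3 M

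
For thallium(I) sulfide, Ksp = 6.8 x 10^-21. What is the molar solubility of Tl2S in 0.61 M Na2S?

s ≈ 5.3 x 10^-11 M

Tl2S(s) <=> 2 Tl^+(aq) + S^2-(aq)
Ksp = [Tl^+]^2[S^2-]
Let s = moles of Tl2S that dissolve per litre. [Tl^+] = 2s, [S^2-] = 0.61 + s ≈ 0.61 (common-ion effect: S^2- is already 0.61 M).
Ksp ≈ (2s)^2 × 0.61
s = 5.3 × 10^-11 M
Check: s = 5.3 × 10^-11 ≪ 0.61, so the approximation is valid.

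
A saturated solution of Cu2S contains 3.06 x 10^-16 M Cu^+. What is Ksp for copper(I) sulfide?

1.43 × 10^-47

Cu2S(s) ⇌ 2 Cu^+ + S^2-
Stoichiometry gives [S^2-] = (1/2)[Cu^+] = 1.530 × 10^-16 M.
Ksp = [Cu^+]^2[S^2-]
Ksp = (3.06 x 10^-16)^2 × 1.530 x 10^-16 = 1.43 × 10^-47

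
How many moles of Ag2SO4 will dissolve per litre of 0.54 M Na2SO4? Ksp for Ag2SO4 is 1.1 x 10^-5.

Ag2SO4(s) ⇌ 2 Ag^+(aq) + SO4^2-(aq)
Ksp = [Ag^+]^2[SO4^2-]
If s mol/L dissolves here, [Ag^+] = 2s, [SO4^2-] = 0.54 + s ≈ 0.54 (Ksp is small, so little additional dissolves).
Ksp ≈ (2s)^2 × 0.54
s = 2.3 × 10^-3 M
Check: s = 2.3 × 10^-3 ≪ 0.54, so the approximation is valid.

2.3 x 10^-3 M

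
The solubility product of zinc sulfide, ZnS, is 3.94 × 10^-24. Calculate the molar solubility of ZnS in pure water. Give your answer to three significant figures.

ZnS(s) ⇌ Zn^2+(aq) + S^2-(aq)
Ksp = [Zn^2+][S^2-]
Let s = molar solubility. Then [Zn^2+] = s and [S^2-] = s.
Ksp = (s)(s) = s^2
s = √(3.94 × 10^-24) = 1.98 × 10^-12 M

1.98 × 10^-12 M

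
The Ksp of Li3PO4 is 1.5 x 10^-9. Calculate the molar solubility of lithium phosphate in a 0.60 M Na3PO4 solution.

4.5 x 10^-4 M

Li3PO4(s) ⇌ 3 Li^+(aq) + PO4^3-(aq)
Ksp = [Li^+]^3[PO4^3-]
Let s = moles of Li3PO4 that dissolve per litre. [Li^+] = 3s, [PO4^3-] = 0.60 + s ≈ 0.60 (common-ion effect: PO4^3- is already 0.60 M).
Ksp ≈ (3s)^3 × 0.60
s = 4.5 × 10^-4 M
Check: s = 4.5 × 10^-4 ≪ 0.60, so the approximation is valid.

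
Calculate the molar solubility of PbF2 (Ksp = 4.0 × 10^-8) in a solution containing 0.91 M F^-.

PbF2(s) ⇌ Pb^2+(aq) + 2 F^-(aq)
Ksp = [Pb^2+][F^-]^2
If s mol/L dissolves here, [Pb^2+] = s, [F^-] = 0.91 + 2s ≈ 0.91 (Ksp is small, so little additional dissolves).
Ksp ≈ s × (0.91)^2
s = 4.8 × 10^-8 M
Check: 2s = 9.7 × 10^-8 ≪ 0.91, so the approximation is valid.

s = 4.8e-8 M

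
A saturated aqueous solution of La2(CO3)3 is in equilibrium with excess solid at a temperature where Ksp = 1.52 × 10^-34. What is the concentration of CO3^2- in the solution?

[CO3^2-] = 2.03 x 10^-7 M

La2(CO3)3(s) ⇌ 2 La^3+ + 3 CO3^2-
Ksp = [La^3+]^2[CO3^2-]^3
Let s = molar solubility. Then [La^3+] = 2s and [CO3^2-] = 3s.
Substituting: Ksp = (2s)^2(3s)^3 = 108s^5
Solving, s = (1.52 × 10^-34/108)^(1/5) = 6.756 × 10^-8 M
[CO3^2-] = 3s = 2.03 x 10^-7 M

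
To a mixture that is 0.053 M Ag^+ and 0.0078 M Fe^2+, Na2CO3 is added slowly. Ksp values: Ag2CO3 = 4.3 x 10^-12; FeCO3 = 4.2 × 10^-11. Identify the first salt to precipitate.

Ag2CO3

Each salt begins to precipitate when Q = Ksp, i.e. when [CO3^2-] reaches its threshold.
For Ag2CO3: 4.3 x 10^-12 = (0.053)^2 × [CO3^2-]  ⇒  [CO3^2-] = 1.5 x 10^-9 M.
For FeCO3: 4.2 × 10^-11 = 0.0078 × [CO3^2-]  ⇒  [CO3^2-] = 5.4 × 10^-9 M.
The salt with the lower threshold [CO3^2-] precipitates first: Ag2CO3.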